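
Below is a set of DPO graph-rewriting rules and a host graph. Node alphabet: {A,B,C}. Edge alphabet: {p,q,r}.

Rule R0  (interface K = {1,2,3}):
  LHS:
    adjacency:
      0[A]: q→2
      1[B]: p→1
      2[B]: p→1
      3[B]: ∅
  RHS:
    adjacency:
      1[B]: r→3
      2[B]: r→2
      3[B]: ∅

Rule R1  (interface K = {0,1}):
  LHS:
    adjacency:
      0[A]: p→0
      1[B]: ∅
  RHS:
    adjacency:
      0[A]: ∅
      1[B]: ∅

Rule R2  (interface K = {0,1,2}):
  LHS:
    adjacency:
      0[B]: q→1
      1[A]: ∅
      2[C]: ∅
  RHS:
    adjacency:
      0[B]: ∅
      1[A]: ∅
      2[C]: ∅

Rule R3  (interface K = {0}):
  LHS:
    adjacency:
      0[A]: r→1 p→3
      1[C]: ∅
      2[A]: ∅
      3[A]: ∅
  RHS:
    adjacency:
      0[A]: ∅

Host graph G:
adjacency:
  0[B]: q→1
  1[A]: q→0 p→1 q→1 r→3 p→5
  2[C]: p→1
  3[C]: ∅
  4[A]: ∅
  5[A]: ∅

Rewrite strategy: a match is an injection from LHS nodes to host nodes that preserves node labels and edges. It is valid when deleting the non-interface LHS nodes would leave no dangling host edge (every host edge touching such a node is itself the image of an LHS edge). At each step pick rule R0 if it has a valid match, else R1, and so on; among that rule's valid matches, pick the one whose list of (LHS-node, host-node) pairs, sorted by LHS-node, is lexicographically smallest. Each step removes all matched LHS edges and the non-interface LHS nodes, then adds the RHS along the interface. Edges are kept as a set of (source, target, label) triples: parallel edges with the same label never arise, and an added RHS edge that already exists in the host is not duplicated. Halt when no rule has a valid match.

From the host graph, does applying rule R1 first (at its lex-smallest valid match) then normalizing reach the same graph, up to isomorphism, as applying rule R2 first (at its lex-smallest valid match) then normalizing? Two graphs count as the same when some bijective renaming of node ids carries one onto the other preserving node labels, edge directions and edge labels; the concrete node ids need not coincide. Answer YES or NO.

Answer: YES

Derivation:
branch R1-first: apply at {0↦1, 1↦0} → |E|=6, then 2 more step(s) → NF |V|=3 |E|=3 V={0:B, 1:A, 2:C} E=1-q->0 1-q->1 2-p->1
branch R2-first: apply at {0↦0, 1↦1, 2↦2} → |E|=6, then 2 more step(s) → NF |V|=3 |E|=3 V={0:B, 1:A, 2:C} E=1-q->0 1-q->1 2-p->1
graphs isomorphic (equal up to label-preserving node renaming)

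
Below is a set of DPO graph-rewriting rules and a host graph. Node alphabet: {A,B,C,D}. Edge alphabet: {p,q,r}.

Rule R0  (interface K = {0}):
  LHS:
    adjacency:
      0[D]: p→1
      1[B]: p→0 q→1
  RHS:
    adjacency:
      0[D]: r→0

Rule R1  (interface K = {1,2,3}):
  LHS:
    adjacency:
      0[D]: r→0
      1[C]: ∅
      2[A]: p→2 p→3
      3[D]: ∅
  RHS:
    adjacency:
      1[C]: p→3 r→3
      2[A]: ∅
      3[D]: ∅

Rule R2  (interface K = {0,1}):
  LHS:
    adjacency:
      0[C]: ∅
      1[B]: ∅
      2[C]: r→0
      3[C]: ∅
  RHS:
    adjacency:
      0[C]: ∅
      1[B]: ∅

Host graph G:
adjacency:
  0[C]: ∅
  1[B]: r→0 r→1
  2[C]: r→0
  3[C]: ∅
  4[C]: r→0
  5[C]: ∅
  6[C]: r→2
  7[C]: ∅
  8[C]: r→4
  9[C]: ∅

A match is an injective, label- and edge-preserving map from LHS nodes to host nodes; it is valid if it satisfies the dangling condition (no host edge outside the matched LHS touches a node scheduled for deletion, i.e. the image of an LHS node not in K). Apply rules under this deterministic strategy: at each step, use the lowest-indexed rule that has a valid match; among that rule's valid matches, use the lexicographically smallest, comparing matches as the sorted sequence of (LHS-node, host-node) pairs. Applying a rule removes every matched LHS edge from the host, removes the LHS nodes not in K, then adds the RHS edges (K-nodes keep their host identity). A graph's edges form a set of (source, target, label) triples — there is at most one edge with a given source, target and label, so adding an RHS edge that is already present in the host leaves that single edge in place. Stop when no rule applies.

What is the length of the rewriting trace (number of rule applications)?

Answer: 4

Derivation:
start.  V:10 E:6  edges: 1-r->0 1-r->1 2-r->0 4-r->0 6-r->2 8-r->4
1. fire R2 via {0↦2, 1↦1, 2↦6, 3↦3}  →  V:8 E:5  edges: 1-r->0 1-r->1 2-r->0 4-r->0 8-r->4
2. fire R2 via {0↦0, 1↦1, 2↦2, 3↦5}  →  V:6 E:4  edges: 1-r->0 1-r->1 4-r->0 8-r->4
3. fire R2 via {0↦4, 1↦1, 2↦8, 3↦7}  →  V:4 E:3  edges: 1-r->0 1-r->1 4-r->0
4. fire R2 via {0↦0, 1↦1, 2↦4, 3↦9}  →  V:2 E:2  edges: 1-r->0 1-r->1
halt: no rule applies after step 4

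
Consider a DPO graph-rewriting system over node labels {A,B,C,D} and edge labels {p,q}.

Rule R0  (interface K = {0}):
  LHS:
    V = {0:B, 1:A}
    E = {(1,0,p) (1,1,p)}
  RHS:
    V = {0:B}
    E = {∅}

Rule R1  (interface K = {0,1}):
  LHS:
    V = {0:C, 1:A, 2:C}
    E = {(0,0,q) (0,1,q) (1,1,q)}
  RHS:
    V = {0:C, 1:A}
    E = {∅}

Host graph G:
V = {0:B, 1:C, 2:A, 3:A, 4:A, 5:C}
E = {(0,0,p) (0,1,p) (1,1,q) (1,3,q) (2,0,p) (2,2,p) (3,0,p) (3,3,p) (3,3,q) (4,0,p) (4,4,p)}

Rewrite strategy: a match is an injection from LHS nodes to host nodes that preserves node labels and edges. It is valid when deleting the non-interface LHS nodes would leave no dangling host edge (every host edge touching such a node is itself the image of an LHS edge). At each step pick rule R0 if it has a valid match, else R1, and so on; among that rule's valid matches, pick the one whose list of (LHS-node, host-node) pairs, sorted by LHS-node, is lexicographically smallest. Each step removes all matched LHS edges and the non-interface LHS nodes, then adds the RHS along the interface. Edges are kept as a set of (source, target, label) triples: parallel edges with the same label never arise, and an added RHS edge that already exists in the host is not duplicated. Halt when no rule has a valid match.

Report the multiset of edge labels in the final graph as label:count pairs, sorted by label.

Answer: p:2

Derivation:
initial: |V|=6 |E|=11  E = 0-p->0 0-p->1 1-q->1 1-q->3 2-p->0 2-p->2 3-p->0 3-p->3 3-q->3 4-p->0 4-p->4
step 1: apply R0 at {0↦0, 1↦2}  → |V|=5 |E|=9  E = 0-p->0 0-p->1 1-q->1 1-q->3 3-p->0 3-p->3 3-q->3 4-p->0 4-p->4
step 2: apply R0 at {0↦0, 1↦4}  → |V|=4 |E|=7  E = 0-p->0 0-p->1 1-q->1 1-q->3 3-p->0 3-p->3 3-q->3
step 3: apply R1 at {0↦1, 1↦3, 2↦5}  → |V|=3 |E|=4  E = 0-p->0 0-p->1 3-p->0 3-p->3
step 4: apply R0 at {0↦0, 1↦3}  → |V|=2 |E|=2  E = 0-p->0 0-p->1
final graph: no rule applies after step 4
NF edges: [(0, 0, 'p'), (0, 1, 'p')]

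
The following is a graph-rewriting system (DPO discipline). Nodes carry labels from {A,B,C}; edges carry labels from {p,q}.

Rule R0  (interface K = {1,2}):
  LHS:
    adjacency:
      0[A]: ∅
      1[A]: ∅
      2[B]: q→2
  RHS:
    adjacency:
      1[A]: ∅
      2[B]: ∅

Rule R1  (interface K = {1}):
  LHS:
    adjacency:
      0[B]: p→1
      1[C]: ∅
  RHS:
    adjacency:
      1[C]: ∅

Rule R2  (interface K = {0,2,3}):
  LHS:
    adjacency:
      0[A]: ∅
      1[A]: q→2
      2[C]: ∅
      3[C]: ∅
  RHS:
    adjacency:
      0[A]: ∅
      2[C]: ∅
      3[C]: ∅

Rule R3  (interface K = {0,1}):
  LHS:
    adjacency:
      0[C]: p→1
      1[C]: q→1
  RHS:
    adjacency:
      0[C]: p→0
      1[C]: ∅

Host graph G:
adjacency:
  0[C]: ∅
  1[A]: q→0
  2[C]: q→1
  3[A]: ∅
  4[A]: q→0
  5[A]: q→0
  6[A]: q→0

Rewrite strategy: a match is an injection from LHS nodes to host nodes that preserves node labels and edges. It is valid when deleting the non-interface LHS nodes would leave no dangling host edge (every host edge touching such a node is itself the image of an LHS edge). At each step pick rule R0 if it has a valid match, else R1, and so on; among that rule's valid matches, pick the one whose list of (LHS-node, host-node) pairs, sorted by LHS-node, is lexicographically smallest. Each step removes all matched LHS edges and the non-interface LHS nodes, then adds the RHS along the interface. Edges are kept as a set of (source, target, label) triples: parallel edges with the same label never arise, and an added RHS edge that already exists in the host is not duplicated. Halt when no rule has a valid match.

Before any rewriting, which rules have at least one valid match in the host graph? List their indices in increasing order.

Answer: [R2]

Derivation:
R0: no valid match — LHS pattern not found
R1: no valid match — LHS pattern not found
R2: 12 valid matches — {0↦1, 1↦4, 2↦0, 3↦2}, {0↦1, 1↦5, 2↦0, 3↦2}, {0↦1, 1↦6, 2↦0, 3↦2} (+9 more)
R3: no valid match — LHS pattern not found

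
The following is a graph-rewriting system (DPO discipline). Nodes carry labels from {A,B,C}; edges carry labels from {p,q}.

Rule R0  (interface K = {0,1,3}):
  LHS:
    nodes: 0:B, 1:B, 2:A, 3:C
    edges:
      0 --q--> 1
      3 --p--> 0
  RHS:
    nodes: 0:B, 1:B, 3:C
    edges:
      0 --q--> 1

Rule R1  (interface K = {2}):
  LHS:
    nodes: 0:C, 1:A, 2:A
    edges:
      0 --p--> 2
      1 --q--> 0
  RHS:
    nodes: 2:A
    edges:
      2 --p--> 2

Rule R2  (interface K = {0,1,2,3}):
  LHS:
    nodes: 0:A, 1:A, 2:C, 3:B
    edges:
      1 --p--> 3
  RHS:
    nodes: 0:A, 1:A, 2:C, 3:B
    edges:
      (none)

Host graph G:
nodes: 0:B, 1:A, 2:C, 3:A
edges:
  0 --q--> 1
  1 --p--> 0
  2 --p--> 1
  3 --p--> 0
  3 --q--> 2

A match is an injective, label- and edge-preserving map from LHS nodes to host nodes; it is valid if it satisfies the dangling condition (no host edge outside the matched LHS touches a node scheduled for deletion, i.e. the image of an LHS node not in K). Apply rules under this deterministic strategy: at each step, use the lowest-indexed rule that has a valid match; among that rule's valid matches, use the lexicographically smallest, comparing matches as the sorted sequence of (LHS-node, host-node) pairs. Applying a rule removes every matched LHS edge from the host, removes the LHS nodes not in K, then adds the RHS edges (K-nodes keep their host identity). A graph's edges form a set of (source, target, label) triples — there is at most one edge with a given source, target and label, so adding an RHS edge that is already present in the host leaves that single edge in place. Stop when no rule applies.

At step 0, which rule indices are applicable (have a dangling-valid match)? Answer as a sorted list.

R0: no valid match — LHS pattern not found
R1: no valid match — 1 raw match, all fail dangling condition
R2: 2 valid matches — {0↦1, 1↦3, 2↦2, 3↦0}, {0↦3, 1↦1, 2↦2, 3↦0}

Answer: [R2]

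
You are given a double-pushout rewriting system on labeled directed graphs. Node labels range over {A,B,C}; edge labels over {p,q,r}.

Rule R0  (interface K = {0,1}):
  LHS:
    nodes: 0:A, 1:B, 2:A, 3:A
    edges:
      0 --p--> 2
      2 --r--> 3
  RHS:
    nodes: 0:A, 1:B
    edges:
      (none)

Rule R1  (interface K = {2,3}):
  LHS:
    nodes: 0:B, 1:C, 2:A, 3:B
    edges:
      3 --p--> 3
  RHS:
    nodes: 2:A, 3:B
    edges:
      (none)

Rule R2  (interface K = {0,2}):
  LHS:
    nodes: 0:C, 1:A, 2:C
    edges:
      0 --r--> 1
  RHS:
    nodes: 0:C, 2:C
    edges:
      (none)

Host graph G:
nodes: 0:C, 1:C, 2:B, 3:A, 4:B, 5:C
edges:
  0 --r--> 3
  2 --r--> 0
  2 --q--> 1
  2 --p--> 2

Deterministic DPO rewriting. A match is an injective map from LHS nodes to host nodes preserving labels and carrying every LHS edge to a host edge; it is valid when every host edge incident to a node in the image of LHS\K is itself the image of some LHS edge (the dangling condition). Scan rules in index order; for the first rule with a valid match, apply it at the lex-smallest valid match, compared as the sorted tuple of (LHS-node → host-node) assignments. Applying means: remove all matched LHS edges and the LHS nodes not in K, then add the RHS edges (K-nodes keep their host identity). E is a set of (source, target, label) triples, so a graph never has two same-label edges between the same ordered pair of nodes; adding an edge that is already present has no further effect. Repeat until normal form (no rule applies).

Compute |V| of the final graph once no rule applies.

start.  V:6 E:4  edges: 0-r->3 2-r->0 2-q->1 2-p->2
1. fire R1 via {0↦4, 1↦5, 2↦3, 3↦2}  →  V:4 E:3  edges: 0-r->3 2-r->0 2-q->1
2. fire R2 via {0↦0, 1↦3, 2↦1}  →  V:3 E:2  edges: 2-r->0 2-q->1
normal form: no rule applies after step 2
NF nodes: {0:C, 1:C, 2:B}

Answer: 3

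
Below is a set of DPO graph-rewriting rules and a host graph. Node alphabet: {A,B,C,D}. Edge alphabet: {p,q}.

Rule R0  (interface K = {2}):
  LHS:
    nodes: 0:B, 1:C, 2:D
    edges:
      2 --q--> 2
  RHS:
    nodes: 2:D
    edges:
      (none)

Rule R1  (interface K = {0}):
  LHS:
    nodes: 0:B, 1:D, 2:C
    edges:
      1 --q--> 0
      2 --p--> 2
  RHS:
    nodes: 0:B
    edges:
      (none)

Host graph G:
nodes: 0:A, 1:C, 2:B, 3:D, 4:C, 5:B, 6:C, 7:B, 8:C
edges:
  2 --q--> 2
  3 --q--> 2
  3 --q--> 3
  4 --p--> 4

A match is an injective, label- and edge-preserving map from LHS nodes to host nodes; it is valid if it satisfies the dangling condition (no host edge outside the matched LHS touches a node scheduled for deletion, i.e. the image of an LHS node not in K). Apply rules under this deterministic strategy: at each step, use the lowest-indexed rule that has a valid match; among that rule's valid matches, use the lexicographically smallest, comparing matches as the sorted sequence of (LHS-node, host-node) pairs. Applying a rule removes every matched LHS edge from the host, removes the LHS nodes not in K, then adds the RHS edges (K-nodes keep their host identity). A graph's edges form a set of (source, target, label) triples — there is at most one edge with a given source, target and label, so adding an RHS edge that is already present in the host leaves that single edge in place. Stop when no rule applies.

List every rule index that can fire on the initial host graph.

R0: 6 valid matches — {0↦5, 1↦1, 2↦3}, {0↦5, 1↦6, 2↦3}, {0↦5, 1↦8, 2↦3} (+3 more)
R1: no valid match — 1 raw match, all fail dangling condition

Answer: [R0]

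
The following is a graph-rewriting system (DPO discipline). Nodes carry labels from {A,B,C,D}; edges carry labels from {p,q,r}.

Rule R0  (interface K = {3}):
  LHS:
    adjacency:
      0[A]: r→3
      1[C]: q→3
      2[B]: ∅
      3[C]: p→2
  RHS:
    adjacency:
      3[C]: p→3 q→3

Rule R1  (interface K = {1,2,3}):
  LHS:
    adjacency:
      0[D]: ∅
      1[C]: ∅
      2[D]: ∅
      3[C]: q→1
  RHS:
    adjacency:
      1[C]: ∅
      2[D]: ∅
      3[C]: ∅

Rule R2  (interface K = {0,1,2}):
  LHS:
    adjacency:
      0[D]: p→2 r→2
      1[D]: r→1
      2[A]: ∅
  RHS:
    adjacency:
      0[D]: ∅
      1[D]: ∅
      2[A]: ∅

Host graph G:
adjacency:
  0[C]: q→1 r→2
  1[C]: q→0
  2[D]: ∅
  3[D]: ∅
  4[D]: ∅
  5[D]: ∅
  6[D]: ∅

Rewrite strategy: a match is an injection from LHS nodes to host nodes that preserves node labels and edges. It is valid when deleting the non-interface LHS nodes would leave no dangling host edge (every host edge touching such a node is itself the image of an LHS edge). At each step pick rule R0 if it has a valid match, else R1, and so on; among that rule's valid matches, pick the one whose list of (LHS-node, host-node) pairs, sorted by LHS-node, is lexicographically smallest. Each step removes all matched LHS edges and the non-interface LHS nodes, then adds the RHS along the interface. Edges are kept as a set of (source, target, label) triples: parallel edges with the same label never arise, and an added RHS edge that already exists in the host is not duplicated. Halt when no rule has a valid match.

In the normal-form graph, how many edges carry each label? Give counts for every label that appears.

start.  V:7 E:3  edges: 0-q->1 0-r->2 1-q->0
1. fire R1 via {0↦3, 1↦0, 2↦2, 3↦1}  →  V:6 E:2  edges: 0-q->1 0-r->2
2. fire R1 via {0↦4, 1↦1, 2↦2, 3↦0}  →  V:5 E:1  edges: 0-r->2
normal form: no rule applies after step 2
NF edges: [(0, 2, 'r')]

Answer: r:1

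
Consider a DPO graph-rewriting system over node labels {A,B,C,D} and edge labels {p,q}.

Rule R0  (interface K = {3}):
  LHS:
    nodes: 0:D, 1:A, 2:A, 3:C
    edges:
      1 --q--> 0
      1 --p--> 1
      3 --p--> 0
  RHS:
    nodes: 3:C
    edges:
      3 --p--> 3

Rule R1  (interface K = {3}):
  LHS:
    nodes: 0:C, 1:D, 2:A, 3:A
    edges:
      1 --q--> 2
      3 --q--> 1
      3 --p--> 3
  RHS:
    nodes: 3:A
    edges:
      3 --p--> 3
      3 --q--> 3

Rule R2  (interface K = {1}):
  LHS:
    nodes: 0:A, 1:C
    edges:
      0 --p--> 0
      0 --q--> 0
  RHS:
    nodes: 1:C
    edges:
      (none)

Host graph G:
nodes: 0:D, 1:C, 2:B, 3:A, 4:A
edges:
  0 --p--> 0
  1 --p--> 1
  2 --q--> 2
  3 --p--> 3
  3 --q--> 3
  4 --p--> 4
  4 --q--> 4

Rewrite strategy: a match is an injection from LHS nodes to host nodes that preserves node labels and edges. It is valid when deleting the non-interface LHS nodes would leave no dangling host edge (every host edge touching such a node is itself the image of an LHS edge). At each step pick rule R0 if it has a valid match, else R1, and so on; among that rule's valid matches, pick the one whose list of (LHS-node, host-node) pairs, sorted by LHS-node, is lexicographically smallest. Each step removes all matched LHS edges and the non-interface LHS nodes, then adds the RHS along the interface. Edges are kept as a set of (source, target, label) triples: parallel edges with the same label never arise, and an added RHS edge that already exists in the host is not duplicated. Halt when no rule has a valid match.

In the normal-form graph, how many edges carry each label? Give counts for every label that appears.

[0] host  ⇒  5 nodes, 7 edges  {0-p->0 1-p->1 2-q->2 3-p->3 3-q->3 4-p->4 4-q->4}
[1] R2 @ {0↦3, 1↦1}  ⇒  4 nodes, 5 edges  {0-p->0 1-p->1 2-q->2 4-p->4 4-q->4}
[2] R2 @ {0↦4, 1↦1}  ⇒  3 nodes, 3 edges  {0-p->0 1-p->1 2-q->2}
normal form: no rule applies after step 2
NF edges: [(0, 0, 'p'), (1, 1, 'p'), (2, 2, 'q')]

Answer: p:2 q:1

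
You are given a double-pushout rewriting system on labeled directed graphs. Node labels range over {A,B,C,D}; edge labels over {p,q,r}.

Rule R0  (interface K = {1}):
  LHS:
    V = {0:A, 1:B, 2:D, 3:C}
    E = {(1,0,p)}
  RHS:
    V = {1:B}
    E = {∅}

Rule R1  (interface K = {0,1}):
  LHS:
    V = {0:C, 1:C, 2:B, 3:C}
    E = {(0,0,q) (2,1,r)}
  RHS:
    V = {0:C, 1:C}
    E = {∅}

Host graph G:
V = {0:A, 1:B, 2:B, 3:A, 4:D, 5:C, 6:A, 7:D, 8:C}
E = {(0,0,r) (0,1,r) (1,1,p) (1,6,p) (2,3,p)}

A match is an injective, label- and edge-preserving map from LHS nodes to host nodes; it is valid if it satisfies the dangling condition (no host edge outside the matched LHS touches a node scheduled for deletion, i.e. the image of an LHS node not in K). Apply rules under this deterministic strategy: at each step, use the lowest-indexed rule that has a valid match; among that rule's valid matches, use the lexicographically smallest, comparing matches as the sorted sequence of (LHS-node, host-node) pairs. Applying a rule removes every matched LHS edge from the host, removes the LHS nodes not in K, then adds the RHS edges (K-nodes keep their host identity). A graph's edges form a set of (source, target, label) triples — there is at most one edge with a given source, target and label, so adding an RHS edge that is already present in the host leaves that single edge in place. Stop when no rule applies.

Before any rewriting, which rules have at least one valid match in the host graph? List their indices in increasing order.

R0: 8 valid matches — {0↦3, 1↦2, 2↦4, 3↦5}, {0↦3, 1↦2, 2↦4, 3↦8}, {0↦3, 1↦2, 2↦7, 3↦5} (+5 more)
R1: no valid match — LHS pattern not found

Answer: [R0]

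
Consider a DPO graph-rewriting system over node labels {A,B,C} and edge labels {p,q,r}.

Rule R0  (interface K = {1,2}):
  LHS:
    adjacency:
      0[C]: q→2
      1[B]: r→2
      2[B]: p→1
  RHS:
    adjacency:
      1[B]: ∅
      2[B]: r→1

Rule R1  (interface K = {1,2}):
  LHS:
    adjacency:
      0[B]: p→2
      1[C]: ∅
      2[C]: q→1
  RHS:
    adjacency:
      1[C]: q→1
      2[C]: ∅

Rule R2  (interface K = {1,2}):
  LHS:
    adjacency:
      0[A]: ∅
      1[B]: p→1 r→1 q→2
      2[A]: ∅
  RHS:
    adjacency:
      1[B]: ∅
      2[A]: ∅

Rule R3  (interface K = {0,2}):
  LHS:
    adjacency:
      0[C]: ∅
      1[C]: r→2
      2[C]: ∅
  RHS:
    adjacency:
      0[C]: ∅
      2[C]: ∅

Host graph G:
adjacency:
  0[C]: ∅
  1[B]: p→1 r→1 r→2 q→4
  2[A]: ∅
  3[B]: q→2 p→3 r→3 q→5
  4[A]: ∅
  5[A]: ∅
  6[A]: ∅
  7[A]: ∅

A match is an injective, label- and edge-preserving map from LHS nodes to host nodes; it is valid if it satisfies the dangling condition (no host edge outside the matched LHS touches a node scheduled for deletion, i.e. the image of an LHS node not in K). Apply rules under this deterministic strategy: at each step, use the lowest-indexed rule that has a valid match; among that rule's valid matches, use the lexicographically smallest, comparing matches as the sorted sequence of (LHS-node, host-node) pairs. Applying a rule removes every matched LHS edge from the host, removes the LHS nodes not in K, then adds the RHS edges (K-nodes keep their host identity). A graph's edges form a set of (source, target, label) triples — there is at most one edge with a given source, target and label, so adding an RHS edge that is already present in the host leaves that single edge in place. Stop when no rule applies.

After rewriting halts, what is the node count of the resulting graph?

initial: |V|=8 |E|=8  E = 1-p->1 1-r->1 1-r->2 1-q->4 3-q->2 3-p->3 3-r->3 3-q->5
step 1: apply R2 at {0↦6, 1↦1, 2↦4}  → |V|=7 |E|=5  E = 1-r->2 3-q->2 3-p->3 3-r->3 3-q->5
step 2: apply R2 at {0↦4, 1↦3, 2↦2}  → |V|=6 |E|=2  E = 1-r->2 3-q->5
final graph: no rule applies after step 2
NF nodes: {0:C, 1:B, 2:A, 3:B, 5:A, 7:A}

Answer: 6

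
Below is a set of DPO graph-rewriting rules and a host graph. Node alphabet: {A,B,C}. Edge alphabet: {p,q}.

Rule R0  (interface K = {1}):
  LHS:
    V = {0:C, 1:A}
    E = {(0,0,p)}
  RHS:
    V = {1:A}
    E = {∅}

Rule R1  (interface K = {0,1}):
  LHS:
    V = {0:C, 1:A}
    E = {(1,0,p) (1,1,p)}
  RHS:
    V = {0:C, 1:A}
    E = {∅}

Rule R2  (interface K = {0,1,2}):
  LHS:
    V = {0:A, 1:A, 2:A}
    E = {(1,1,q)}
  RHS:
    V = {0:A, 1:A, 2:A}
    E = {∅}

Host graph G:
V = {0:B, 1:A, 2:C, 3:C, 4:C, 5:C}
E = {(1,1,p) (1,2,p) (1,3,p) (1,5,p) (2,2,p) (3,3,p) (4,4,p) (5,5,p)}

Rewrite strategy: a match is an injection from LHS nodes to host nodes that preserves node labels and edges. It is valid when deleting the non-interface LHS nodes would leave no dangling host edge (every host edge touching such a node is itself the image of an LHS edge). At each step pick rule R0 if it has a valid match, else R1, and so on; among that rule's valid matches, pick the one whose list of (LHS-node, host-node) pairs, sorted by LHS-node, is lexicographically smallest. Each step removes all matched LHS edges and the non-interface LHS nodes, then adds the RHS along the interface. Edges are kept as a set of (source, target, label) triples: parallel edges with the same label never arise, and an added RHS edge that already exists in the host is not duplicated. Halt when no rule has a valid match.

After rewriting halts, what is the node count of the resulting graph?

start.  V:6 E:8  edges: 1-p->1 1-p->2 1-p->3 1-p->5 2-p->2 3-p->3 4-p->4 5-p->5
1. fire R0 via {0↦4, 1↦1}  →  V:5 E:7  edges: 1-p->1 1-p->2 1-p->3 1-p->5 2-p->2 3-p->3 5-p->5
2. fire R1 via {0↦2, 1↦1}  →  V:5 E:5  edges: 1-p->3 1-p->5 2-p->2 3-p->3 5-p->5
3. fire R0 via {0↦2, 1↦1}  →  V:4 E:4  edges: 1-p->3 1-p->5 3-p->3 5-p->5
final graph: no rule applies after step 3
NF nodes: {0:B, 1:A, 3:C, 5:C}

Answer: 4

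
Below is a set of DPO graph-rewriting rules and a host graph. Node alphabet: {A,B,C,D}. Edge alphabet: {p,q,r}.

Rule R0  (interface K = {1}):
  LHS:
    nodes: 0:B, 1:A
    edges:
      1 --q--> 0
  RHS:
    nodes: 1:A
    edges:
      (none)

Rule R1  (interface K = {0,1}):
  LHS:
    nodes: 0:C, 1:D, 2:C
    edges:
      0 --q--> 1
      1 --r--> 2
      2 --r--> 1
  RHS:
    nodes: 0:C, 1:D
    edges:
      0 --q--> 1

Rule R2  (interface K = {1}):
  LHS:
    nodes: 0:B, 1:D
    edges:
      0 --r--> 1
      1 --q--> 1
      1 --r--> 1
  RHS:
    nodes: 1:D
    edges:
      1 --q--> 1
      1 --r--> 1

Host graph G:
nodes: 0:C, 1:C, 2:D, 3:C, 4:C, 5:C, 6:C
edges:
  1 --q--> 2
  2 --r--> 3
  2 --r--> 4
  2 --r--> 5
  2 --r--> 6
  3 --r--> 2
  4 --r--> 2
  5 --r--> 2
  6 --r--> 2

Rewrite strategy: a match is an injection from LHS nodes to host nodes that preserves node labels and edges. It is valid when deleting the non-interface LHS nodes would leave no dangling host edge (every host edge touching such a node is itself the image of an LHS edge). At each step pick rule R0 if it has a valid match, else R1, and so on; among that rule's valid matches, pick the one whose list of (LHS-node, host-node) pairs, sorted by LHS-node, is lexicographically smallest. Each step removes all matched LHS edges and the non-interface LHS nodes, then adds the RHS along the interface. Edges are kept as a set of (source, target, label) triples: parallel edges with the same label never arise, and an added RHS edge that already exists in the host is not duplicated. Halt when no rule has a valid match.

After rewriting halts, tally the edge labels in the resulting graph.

Answer: q:1

Steps:
initial: |V|=7 |E|=9  E = 1-q->2 2-r->3 2-r->4 2-r->5 2-r->6 3-r->2 4-r->2 5-r->2 6-r->2
step 1: apply R1 at {0↦1, 1↦2, 2↦3}  → |V|=6 |E|=7  E = 1-q->2 2-r->4 2-r->5 2-r->6 4-r->2 5-r->2 6-r->2
step 2: apply R1 at {0↦1, 1↦2, 2↦4}  → |V|=5 |E|=5  E = 1-q->2 2-r->5 2-r->6 5-r->2 6-r->2
step 3: apply R1 at {0↦1, 1↦2, 2↦5}  → |V|=4 |E|=3  E = 1-q->2 2-r->6 6-r->2
step 4: apply R1 at {0↦1, 1↦2, 2↦6}  → |V|=3 |E|=1  E = 1-q->2
halt: no rule applies after step 4
NF edges: [(1, 2, 'q')]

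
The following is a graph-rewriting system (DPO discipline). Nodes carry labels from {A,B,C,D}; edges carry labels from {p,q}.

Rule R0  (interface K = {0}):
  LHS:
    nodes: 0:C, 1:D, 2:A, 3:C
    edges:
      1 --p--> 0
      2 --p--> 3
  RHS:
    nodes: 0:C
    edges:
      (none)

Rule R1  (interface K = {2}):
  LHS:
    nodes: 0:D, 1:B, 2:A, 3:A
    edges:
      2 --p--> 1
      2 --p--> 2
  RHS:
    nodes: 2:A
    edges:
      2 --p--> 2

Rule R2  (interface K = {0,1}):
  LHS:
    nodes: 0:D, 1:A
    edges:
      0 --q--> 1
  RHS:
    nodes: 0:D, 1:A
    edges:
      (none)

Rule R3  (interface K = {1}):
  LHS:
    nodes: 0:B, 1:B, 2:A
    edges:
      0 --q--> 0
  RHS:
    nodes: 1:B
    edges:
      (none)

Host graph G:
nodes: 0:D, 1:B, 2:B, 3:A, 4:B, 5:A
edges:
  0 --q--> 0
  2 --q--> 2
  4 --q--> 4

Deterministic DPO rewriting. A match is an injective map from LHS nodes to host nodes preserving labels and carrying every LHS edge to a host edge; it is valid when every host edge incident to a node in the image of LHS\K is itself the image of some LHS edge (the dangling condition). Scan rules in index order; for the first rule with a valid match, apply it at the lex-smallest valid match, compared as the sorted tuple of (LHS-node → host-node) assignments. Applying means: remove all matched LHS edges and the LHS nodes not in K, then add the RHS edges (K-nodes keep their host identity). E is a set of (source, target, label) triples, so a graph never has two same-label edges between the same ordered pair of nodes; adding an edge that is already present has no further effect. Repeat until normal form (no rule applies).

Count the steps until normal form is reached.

[0] host  ⇒  6 nodes, 3 edges  {0-q->0 2-q->2 4-q->4}
[1] R3 @ {0↦2, 1↦1, 2↦3}  ⇒  4 nodes, 2 edges  {0-q->0 4-q->4}
[2] R3 @ {0↦4, 1↦1, 2↦5}  ⇒  2 nodes, 1 edges  {0-q->0}
normal form: no rule applies after step 2

Answer: 2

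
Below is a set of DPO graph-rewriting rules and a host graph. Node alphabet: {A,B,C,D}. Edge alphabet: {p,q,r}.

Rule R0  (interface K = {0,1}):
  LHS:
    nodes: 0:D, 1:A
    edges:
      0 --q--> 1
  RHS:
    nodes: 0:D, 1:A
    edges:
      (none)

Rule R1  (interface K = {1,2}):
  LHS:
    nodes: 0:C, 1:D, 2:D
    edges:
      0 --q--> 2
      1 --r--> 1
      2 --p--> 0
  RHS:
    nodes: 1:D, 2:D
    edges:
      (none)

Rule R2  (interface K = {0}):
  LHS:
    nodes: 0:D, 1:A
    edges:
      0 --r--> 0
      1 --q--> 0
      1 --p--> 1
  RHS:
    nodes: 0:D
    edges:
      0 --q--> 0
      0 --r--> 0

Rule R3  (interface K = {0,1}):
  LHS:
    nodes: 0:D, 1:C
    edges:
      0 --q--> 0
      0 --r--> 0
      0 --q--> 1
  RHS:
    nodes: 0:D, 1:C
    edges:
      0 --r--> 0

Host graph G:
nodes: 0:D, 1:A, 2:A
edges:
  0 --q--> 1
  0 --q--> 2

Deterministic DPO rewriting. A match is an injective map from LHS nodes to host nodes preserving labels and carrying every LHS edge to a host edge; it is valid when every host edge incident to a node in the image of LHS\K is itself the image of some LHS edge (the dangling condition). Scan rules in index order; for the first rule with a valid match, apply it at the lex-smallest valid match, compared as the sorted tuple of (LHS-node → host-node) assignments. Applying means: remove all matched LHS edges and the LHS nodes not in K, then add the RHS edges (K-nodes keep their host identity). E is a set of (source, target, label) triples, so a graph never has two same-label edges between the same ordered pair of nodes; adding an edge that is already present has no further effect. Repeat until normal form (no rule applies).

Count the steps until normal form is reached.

Answer: 2

Rewrite trace:
[0] host  ⇒  3 nodes, 2 edges  {0-q->1 0-q->2}
[1] R0 @ {0↦0, 1↦1}  ⇒  3 nodes, 1 edges  {0-q->2}
[2] R0 @ {0↦0, 1↦2}  ⇒  3 nodes, 0 edges  {∅}
halt: no rule applies after step 2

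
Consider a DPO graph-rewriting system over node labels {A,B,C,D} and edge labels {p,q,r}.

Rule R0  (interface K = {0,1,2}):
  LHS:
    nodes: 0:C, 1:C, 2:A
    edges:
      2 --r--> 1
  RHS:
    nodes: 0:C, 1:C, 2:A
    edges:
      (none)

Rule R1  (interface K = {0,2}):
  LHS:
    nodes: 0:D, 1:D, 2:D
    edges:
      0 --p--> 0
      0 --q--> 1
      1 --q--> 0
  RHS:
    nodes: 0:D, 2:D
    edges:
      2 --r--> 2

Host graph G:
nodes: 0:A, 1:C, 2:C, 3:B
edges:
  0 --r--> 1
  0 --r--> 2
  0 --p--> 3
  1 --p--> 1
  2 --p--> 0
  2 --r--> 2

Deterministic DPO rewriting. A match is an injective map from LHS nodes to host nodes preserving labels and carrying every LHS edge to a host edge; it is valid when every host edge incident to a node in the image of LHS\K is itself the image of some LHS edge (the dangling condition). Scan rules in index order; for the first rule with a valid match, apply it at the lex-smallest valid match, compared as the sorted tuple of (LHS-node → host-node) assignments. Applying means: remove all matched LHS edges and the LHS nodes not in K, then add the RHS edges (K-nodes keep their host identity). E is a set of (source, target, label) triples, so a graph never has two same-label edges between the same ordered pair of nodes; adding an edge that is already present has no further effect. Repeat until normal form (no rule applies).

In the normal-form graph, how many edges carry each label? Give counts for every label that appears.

Answer: p:3 r:1

Derivation:
[0] host  ⇒  4 nodes, 6 edges  {0-r->1 0-r->2 0-p->3 1-p->1 2-p->0 2-r->2}
[1] R0 @ {0↦1, 1↦2, 2↦0}  ⇒  4 nodes, 5 edges  {0-r->1 0-p->3 1-p->1 2-p->0 2-r->2}
[2] R0 @ {0↦2, 1↦1, 2↦0}  ⇒  4 nodes, 4 edges  {0-p->3 1-p->1 2-p->0 2-r->2}
normal form: no rule applies after step 2
NF edges: [(0, 3, 'p'), (1, 1, 'p'), (2, 0, 'p'), (2, 2, 'r')]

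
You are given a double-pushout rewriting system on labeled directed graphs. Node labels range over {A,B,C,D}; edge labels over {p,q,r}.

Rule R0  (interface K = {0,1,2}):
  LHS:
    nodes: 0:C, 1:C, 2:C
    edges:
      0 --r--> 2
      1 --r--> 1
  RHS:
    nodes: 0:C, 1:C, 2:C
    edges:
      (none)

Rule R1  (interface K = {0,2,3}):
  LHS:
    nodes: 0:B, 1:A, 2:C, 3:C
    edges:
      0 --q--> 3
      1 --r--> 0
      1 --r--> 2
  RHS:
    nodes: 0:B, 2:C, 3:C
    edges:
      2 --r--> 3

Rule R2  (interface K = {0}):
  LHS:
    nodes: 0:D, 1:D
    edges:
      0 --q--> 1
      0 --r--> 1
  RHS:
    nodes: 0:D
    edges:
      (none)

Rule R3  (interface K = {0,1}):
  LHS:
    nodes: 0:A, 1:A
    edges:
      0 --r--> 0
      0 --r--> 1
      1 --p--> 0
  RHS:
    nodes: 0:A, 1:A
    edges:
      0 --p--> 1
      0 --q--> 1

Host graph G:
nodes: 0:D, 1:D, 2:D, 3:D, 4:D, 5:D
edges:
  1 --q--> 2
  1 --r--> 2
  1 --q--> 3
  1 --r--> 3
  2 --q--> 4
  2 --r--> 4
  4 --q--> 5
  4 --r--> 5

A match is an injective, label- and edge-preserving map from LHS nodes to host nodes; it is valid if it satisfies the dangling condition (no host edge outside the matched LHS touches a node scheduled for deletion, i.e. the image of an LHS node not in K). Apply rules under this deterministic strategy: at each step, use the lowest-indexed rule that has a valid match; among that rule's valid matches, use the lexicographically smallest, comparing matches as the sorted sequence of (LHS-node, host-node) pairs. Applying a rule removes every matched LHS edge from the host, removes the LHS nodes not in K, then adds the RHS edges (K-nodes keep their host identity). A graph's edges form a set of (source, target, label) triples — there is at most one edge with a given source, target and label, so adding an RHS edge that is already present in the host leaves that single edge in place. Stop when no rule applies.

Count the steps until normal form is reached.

start.  V:6 E:8  edges: 1-q->2 1-r->2 1-q->3 1-r->3 2-q->4 2-r->4 4-q->5 4-r->5
1. fire R2 via {0↦1, 1↦3}  →  V:5 E:6  edges: 1-q->2 1-r->2 2-q->4 2-r->4 4-q->5 4-r->5
2. fire R2 via {0↦4, 1↦5}  →  V:4 E:4  edges: 1-q->2 1-r->2 2-q->4 2-r->4
3. fire R2 via {0↦2, 1↦4}  →  V:3 E:2  edges: 1-q->2 1-r->2
4. fire R2 via {0↦1, 1↦2}  →  V:2 E:0  edges: ∅
halt: no rule applies after step 4

Answer: 4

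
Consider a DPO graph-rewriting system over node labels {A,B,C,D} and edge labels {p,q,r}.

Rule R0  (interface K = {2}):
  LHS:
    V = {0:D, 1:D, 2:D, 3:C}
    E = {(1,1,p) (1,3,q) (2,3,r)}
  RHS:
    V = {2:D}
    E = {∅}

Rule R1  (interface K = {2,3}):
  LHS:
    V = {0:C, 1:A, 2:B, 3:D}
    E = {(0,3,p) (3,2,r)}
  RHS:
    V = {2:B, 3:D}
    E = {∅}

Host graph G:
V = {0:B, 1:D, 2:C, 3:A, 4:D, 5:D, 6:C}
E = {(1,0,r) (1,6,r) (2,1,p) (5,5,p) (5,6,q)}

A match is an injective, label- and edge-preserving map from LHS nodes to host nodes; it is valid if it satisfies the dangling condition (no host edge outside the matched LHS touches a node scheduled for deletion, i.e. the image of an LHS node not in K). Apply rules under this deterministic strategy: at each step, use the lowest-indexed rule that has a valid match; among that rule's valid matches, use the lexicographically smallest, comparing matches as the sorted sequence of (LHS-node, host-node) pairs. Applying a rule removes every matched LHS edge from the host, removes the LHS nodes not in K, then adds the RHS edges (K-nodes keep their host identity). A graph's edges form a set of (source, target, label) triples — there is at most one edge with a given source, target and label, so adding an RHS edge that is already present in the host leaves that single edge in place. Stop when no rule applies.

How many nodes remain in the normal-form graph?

start.  V:7 E:5  edges: 1-r->0 1-r->6 2-p->1 5-p->5 5-q->6
1. fire R0 via {0↦4, 1↦5, 2↦1, 3↦6}  →  V:4 E:2  edges: 1-r->0 2-p->1
2. fire R1 via {0↦2, 1↦3, 2↦0, 3↦1}  →  V:2 E:0  edges: ∅
normal form: no rule applies after step 2
NF nodes: {0:B, 1:D}

Answer: 2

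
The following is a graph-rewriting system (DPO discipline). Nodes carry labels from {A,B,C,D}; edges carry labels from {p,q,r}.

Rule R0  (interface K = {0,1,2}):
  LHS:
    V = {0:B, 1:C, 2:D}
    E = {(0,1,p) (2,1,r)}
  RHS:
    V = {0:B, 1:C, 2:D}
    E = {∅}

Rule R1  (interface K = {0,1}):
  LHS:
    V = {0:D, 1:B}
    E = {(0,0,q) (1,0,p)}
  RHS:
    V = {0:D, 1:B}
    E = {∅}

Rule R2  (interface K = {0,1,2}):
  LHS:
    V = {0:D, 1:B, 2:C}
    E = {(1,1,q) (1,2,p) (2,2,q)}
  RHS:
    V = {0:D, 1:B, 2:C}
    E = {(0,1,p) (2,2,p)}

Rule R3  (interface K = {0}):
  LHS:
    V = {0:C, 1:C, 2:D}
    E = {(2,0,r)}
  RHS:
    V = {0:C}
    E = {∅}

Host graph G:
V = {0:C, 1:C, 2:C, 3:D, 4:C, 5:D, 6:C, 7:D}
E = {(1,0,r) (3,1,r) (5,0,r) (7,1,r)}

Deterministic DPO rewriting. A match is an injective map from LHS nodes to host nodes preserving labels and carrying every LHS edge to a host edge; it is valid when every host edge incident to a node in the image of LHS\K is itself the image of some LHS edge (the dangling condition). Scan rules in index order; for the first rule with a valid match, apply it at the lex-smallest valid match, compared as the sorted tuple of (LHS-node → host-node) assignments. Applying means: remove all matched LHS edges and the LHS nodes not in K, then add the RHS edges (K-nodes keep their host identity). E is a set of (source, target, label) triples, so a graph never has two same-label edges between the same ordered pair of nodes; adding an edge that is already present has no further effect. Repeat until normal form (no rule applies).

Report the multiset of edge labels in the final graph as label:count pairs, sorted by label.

initial: |V|=8 |E|=4  E = 1-r->0 3-r->1 5-r->0 7-r->1
step 1: apply R3 at {0↦0, 1↦2, 2↦5}  → |V|=6 |E|=3  E = 1-r->0 3-r->1 7-r->1
step 2: apply R3 at {0↦1, 1↦4, 2↦3}  → |V|=4 |E|=2  E = 1-r->0 7-r->1
step 3: apply R3 at {0↦1, 1↦6, 2↦7}  → |V|=2 |E|=1  E = 1-r->0
halt: no rule applies after step 3
NF edges: [(1, 0, 'r')]

Answer: r:1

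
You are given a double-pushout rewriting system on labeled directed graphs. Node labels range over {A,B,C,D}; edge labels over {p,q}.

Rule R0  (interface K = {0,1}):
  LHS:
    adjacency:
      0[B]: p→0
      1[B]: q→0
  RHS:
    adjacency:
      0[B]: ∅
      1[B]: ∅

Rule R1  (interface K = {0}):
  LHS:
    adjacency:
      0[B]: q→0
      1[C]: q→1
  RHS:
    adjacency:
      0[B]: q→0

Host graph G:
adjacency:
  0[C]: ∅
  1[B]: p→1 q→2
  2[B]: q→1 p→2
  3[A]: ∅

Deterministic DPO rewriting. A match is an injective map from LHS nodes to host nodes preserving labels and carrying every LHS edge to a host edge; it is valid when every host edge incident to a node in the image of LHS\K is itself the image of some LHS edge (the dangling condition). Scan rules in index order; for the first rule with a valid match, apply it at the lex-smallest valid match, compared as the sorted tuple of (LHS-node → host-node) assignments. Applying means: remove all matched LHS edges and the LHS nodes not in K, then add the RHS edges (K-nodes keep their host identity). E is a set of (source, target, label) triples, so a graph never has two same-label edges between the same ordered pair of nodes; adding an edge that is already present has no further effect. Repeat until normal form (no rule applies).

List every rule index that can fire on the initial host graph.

Answer: [R0]

Derivation:
R0: 2 valid matches — {0↦1, 1↦2}, {0↦2, 1↦1}
R1: no valid match — LHS pattern not found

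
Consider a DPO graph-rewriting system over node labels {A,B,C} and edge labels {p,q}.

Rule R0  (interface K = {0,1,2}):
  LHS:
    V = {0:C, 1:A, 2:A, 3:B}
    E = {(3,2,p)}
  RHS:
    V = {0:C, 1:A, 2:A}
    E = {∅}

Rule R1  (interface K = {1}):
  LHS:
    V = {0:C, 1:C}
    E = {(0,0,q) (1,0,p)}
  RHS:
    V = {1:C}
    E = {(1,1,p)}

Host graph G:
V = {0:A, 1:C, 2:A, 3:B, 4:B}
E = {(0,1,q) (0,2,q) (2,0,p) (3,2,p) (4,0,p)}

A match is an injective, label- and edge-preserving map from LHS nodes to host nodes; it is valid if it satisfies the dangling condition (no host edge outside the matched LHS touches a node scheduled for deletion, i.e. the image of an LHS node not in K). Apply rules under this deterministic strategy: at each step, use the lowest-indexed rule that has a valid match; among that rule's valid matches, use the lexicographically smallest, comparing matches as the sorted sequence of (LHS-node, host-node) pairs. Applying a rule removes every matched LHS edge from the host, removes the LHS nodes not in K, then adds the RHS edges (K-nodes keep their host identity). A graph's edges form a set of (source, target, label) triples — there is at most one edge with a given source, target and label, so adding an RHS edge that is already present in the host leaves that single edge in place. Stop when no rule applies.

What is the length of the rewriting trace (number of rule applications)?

initial: |V|=5 |E|=5  E = 0-q->1 0-q->2 2-p->0 3-p->2 4-p->0
step 1: apply R0 at {0↦1, 1↦0, 2↦2, 3↦3}  → |V|=4 |E|=4  E = 0-q->1 0-q->2 2-p->0 4-p->0
step 2: apply R0 at {0↦1, 1↦2, 2↦0, 3↦4}  → |V|=3 |E|=3  E = 0-q->1 0-q->2 2-p->0
normal form: no rule applies after step 2

Answer: 2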